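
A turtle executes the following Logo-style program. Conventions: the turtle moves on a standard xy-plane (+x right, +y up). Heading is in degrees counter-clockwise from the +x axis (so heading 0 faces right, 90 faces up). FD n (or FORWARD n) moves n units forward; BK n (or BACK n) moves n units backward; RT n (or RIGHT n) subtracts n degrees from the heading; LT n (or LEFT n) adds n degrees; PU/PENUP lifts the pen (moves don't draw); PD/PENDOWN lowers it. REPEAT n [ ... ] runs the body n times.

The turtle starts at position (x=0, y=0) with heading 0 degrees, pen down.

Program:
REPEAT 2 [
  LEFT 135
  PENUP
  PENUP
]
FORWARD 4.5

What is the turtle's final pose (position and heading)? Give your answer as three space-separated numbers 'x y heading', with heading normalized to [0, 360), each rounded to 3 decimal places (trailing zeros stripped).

Executing turtle program step by step:
Start: pos=(0,0), heading=0, pen down
REPEAT 2 [
  -- iteration 1/2 --
  LT 135: heading 0 -> 135
  PU: pen up
  PU: pen up
  -- iteration 2/2 --
  LT 135: heading 135 -> 270
  PU: pen up
  PU: pen up
]
FD 4.5: (0,0) -> (0,-4.5) [heading=270, move]
Final: pos=(0,-4.5), heading=270, 0 segment(s) drawn

Answer: 0 -4.5 270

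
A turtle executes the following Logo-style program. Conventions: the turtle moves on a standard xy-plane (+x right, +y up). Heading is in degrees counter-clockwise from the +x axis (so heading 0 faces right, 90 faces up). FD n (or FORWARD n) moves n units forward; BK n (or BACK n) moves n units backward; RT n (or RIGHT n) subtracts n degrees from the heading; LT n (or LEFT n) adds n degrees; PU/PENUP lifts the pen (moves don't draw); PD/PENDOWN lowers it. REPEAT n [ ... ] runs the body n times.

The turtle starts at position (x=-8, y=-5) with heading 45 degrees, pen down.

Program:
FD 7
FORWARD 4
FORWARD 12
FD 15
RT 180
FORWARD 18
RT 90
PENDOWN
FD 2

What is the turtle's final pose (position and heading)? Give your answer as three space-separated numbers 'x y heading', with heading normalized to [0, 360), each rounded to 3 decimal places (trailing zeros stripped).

Answer: 4.728 10.556 135

Derivation:
Executing turtle program step by step:
Start: pos=(-8,-5), heading=45, pen down
FD 7: (-8,-5) -> (-3.05,-0.05) [heading=45, draw]
FD 4: (-3.05,-0.05) -> (-0.222,2.778) [heading=45, draw]
FD 12: (-0.222,2.778) -> (8.263,11.263) [heading=45, draw]
FD 15: (8.263,11.263) -> (18.87,21.87) [heading=45, draw]
RT 180: heading 45 -> 225
FD 18: (18.87,21.87) -> (6.142,9.142) [heading=225, draw]
RT 90: heading 225 -> 135
PD: pen down
FD 2: (6.142,9.142) -> (4.728,10.556) [heading=135, draw]
Final: pos=(4.728,10.556), heading=135, 6 segment(s) drawn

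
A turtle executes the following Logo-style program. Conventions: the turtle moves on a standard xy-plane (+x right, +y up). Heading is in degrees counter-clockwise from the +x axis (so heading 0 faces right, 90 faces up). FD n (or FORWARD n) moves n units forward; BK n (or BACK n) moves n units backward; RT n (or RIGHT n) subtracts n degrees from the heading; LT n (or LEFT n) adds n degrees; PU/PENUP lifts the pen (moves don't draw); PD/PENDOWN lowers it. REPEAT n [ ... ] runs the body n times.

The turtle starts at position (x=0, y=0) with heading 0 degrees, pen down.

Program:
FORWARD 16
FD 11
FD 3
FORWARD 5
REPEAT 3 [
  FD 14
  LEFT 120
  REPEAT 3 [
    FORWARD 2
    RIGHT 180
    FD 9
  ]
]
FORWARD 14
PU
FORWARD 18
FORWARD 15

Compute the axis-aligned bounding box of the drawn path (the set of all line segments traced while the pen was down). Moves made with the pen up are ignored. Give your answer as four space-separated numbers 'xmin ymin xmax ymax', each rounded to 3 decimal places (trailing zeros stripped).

Executing turtle program step by step:
Start: pos=(0,0), heading=0, pen down
FD 16: (0,0) -> (16,0) [heading=0, draw]
FD 11: (16,0) -> (27,0) [heading=0, draw]
FD 3: (27,0) -> (30,0) [heading=0, draw]
FD 5: (30,0) -> (35,0) [heading=0, draw]
REPEAT 3 [
  -- iteration 1/3 --
  FD 14: (35,0) -> (49,0) [heading=0, draw]
  LT 120: heading 0 -> 120
  REPEAT 3 [
    -- iteration 1/3 --
    FD 2: (49,0) -> (48,1.732) [heading=120, draw]
    RT 180: heading 120 -> 300
    FD 9: (48,1.732) -> (52.5,-6.062) [heading=300, draw]
    -- iteration 2/3 --
    FD 2: (52.5,-6.062) -> (53.5,-7.794) [heading=300, draw]
    RT 180: heading 300 -> 120
    FD 9: (53.5,-7.794) -> (49,0) [heading=120, draw]
    -- iteration 3/3 --
    FD 2: (49,0) -> (48,1.732) [heading=120, draw]
    RT 180: heading 120 -> 300
    FD 9: (48,1.732) -> (52.5,-6.062) [heading=300, draw]
  ]
  -- iteration 2/3 --
  FD 14: (52.5,-6.062) -> (59.5,-18.187) [heading=300, draw]
  LT 120: heading 300 -> 60
  REPEAT 3 [
    -- iteration 1/3 --
    FD 2: (59.5,-18.187) -> (60.5,-16.454) [heading=60, draw]
    RT 180: heading 60 -> 240
    FD 9: (60.5,-16.454) -> (56,-24.249) [heading=240, draw]
    -- iteration 2/3 --
    FD 2: (56,-24.249) -> (55,-25.981) [heading=240, draw]
    RT 180: heading 240 -> 60
    FD 9: (55,-25.981) -> (59.5,-18.187) [heading=60, draw]
    -- iteration 3/3 --
    FD 2: (59.5,-18.187) -> (60.5,-16.454) [heading=60, draw]
    RT 180: heading 60 -> 240
    FD 9: (60.5,-16.454) -> (56,-24.249) [heading=240, draw]
  ]
  -- iteration 3/3 --
  FD 14: (56,-24.249) -> (49,-36.373) [heading=240, draw]
  LT 120: heading 240 -> 0
  REPEAT 3 [
    -- iteration 1/3 --
    FD 2: (49,-36.373) -> (51,-36.373) [heading=0, draw]
    RT 180: heading 0 -> 180
    FD 9: (51,-36.373) -> (42,-36.373) [heading=180, draw]
    -- iteration 2/3 --
    FD 2: (42,-36.373) -> (40,-36.373) [heading=180, draw]
    RT 180: heading 180 -> 0
    FD 9: (40,-36.373) -> (49,-36.373) [heading=0, draw]
    -- iteration 3/3 --
    FD 2: (49,-36.373) -> (51,-36.373) [heading=0, draw]
    RT 180: heading 0 -> 180
    FD 9: (51,-36.373) -> (42,-36.373) [heading=180, draw]
  ]
]
FD 14: (42,-36.373) -> (28,-36.373) [heading=180, draw]
PU: pen up
FD 18: (28,-36.373) -> (10,-36.373) [heading=180, move]
FD 15: (10,-36.373) -> (-5,-36.373) [heading=180, move]
Final: pos=(-5,-36.373), heading=180, 26 segment(s) drawn

Segment endpoints: x in {0, 16, 27, 28, 30, 35, 40, 42, 48, 49, 49, 51, 52.5, 53.5, 55, 56, 56, 59.5, 60.5}, y in {-36.373, -36.373, -36.373, -25.981, -24.249, -24.249, -18.187, -16.454, -7.794, -6.062, -6.062, 0, 0, 1.732, 1.732}
xmin=0, ymin=-36.373, xmax=60.5, ymax=1.732

Answer: 0 -36.373 60.5 1.732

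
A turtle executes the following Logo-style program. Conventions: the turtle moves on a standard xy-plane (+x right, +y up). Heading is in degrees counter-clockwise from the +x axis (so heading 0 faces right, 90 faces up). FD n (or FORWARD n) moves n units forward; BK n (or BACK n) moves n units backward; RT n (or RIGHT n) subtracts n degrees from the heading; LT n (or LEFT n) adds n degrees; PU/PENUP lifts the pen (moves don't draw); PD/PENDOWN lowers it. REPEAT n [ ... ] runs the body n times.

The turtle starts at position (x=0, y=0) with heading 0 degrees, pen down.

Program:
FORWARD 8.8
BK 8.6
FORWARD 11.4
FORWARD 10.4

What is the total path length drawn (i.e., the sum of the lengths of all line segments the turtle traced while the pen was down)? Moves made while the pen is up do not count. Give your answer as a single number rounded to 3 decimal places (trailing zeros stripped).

Answer: 39.2

Derivation:
Executing turtle program step by step:
Start: pos=(0,0), heading=0, pen down
FD 8.8: (0,0) -> (8.8,0) [heading=0, draw]
BK 8.6: (8.8,0) -> (0.2,0) [heading=0, draw]
FD 11.4: (0.2,0) -> (11.6,0) [heading=0, draw]
FD 10.4: (11.6,0) -> (22,0) [heading=0, draw]
Final: pos=(22,0), heading=0, 4 segment(s) drawn

Segment lengths:
  seg 1: (0,0) -> (8.8,0), length = 8.8
  seg 2: (8.8,0) -> (0.2,0), length = 8.6
  seg 3: (0.2,0) -> (11.6,0), length = 11.4
  seg 4: (11.6,0) -> (22,0), length = 10.4
Total = 39.2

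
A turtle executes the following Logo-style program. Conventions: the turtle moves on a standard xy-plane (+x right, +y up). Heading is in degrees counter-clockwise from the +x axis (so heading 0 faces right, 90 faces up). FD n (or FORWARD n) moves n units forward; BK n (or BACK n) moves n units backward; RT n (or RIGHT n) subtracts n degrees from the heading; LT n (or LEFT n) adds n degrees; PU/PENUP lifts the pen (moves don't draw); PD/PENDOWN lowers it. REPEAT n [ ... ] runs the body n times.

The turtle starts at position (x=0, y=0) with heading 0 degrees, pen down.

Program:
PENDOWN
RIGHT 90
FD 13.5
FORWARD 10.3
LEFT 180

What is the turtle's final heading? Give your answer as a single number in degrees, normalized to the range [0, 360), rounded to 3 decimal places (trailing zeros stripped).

Answer: 90

Derivation:
Executing turtle program step by step:
Start: pos=(0,0), heading=0, pen down
PD: pen down
RT 90: heading 0 -> 270
FD 13.5: (0,0) -> (0,-13.5) [heading=270, draw]
FD 10.3: (0,-13.5) -> (0,-23.8) [heading=270, draw]
LT 180: heading 270 -> 90
Final: pos=(0,-23.8), heading=90, 2 segment(s) drawn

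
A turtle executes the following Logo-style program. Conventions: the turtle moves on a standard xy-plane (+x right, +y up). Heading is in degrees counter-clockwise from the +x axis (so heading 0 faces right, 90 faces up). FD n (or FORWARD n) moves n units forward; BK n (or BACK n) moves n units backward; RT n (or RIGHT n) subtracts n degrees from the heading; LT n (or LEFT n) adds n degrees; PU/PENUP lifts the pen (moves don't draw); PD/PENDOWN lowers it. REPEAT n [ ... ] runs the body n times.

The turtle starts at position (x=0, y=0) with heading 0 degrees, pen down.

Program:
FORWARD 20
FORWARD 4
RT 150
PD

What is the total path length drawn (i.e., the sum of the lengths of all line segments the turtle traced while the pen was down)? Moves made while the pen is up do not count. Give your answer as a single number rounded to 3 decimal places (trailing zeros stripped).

Answer: 24

Derivation:
Executing turtle program step by step:
Start: pos=(0,0), heading=0, pen down
FD 20: (0,0) -> (20,0) [heading=0, draw]
FD 4: (20,0) -> (24,0) [heading=0, draw]
RT 150: heading 0 -> 210
PD: pen down
Final: pos=(24,0), heading=210, 2 segment(s) drawn

Segment lengths:
  seg 1: (0,0) -> (20,0), length = 20
  seg 2: (20,0) -> (24,0), length = 4
Total = 24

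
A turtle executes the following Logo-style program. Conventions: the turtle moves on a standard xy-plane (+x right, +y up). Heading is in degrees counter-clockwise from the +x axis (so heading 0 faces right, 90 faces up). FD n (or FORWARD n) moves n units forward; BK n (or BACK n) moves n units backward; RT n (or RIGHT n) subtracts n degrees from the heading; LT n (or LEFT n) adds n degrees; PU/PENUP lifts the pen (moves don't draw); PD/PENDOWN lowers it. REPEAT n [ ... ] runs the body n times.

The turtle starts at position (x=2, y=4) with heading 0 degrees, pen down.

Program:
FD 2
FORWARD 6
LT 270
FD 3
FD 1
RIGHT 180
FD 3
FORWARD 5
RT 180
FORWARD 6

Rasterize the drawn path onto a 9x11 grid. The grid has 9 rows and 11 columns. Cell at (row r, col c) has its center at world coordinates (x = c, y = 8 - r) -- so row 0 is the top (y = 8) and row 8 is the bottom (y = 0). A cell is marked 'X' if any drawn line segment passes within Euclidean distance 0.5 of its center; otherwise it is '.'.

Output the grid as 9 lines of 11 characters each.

Answer: ..........X
..........X
..........X
..........X
..XXXXXXXXX
..........X
..........X
..........X
..........X

Derivation:
Segment 0: (2,4) -> (4,4)
Segment 1: (4,4) -> (10,4)
Segment 2: (10,4) -> (10,1)
Segment 3: (10,1) -> (10,0)
Segment 4: (10,0) -> (10,3)
Segment 5: (10,3) -> (10,8)
Segment 6: (10,8) -> (10,2)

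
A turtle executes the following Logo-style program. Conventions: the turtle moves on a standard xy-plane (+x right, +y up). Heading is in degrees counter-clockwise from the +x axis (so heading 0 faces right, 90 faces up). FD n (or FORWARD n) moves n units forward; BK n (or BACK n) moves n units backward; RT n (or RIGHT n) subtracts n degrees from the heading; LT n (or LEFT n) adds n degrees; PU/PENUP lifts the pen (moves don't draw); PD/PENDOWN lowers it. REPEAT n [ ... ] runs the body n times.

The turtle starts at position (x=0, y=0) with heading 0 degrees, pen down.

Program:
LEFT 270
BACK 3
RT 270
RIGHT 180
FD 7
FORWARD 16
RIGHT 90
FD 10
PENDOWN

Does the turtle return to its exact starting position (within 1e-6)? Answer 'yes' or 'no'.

Executing turtle program step by step:
Start: pos=(0,0), heading=0, pen down
LT 270: heading 0 -> 270
BK 3: (0,0) -> (0,3) [heading=270, draw]
RT 270: heading 270 -> 0
RT 180: heading 0 -> 180
FD 7: (0,3) -> (-7,3) [heading=180, draw]
FD 16: (-7,3) -> (-23,3) [heading=180, draw]
RT 90: heading 180 -> 90
FD 10: (-23,3) -> (-23,13) [heading=90, draw]
PD: pen down
Final: pos=(-23,13), heading=90, 4 segment(s) drawn

Start position: (0, 0)
Final position: (-23, 13)
Distance = 26.42; >= 1e-6 -> NOT closed

Answer: no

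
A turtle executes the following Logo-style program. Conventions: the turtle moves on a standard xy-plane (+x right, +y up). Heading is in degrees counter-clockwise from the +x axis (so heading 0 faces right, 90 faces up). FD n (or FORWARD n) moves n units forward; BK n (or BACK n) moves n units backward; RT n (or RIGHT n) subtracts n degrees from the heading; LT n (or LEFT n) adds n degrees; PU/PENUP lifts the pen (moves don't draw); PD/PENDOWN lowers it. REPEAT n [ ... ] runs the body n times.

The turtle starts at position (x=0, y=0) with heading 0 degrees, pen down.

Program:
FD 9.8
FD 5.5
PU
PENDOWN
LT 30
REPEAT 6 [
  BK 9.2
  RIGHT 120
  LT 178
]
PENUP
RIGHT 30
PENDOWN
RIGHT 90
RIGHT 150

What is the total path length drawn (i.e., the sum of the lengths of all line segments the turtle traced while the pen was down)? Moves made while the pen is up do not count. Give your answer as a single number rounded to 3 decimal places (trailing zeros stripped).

Executing turtle program step by step:
Start: pos=(0,0), heading=0, pen down
FD 9.8: (0,0) -> (9.8,0) [heading=0, draw]
FD 5.5: (9.8,0) -> (15.3,0) [heading=0, draw]
PU: pen up
PD: pen down
LT 30: heading 0 -> 30
REPEAT 6 [
  -- iteration 1/6 --
  BK 9.2: (15.3,0) -> (7.333,-4.6) [heading=30, draw]
  RT 120: heading 30 -> 270
  LT 178: heading 270 -> 88
  -- iteration 2/6 --
  BK 9.2: (7.333,-4.6) -> (7.011,-13.794) [heading=88, draw]
  RT 120: heading 88 -> 328
  LT 178: heading 328 -> 146
  -- iteration 3/6 --
  BK 9.2: (7.011,-13.794) -> (14.639,-18.939) [heading=146, draw]
  RT 120: heading 146 -> 26
  LT 178: heading 26 -> 204
  -- iteration 4/6 --
  BK 9.2: (14.639,-18.939) -> (23.043,-15.197) [heading=204, draw]
  RT 120: heading 204 -> 84
  LT 178: heading 84 -> 262
  -- iteration 5/6 --
  BK 9.2: (23.043,-15.197) -> (24.324,-6.087) [heading=262, draw]
  RT 120: heading 262 -> 142
  LT 178: heading 142 -> 320
  -- iteration 6/6 --
  BK 9.2: (24.324,-6.087) -> (17.276,-0.173) [heading=320, draw]
  RT 120: heading 320 -> 200
  LT 178: heading 200 -> 18
]
PU: pen up
RT 30: heading 18 -> 348
PD: pen down
RT 90: heading 348 -> 258
RT 150: heading 258 -> 108
Final: pos=(17.276,-0.173), heading=108, 8 segment(s) drawn

Segment lengths:
  seg 1: (0,0) -> (9.8,0), length = 9.8
  seg 2: (9.8,0) -> (15.3,0), length = 5.5
  seg 3: (15.3,0) -> (7.333,-4.6), length = 9.2
  seg 4: (7.333,-4.6) -> (7.011,-13.794), length = 9.2
  seg 5: (7.011,-13.794) -> (14.639,-18.939), length = 9.2
  seg 6: (14.639,-18.939) -> (23.043,-15.197), length = 9.2
  seg 7: (23.043,-15.197) -> (24.324,-6.087), length = 9.2
  seg 8: (24.324,-6.087) -> (17.276,-0.173), length = 9.2
Total = 70.5

Answer: 70.5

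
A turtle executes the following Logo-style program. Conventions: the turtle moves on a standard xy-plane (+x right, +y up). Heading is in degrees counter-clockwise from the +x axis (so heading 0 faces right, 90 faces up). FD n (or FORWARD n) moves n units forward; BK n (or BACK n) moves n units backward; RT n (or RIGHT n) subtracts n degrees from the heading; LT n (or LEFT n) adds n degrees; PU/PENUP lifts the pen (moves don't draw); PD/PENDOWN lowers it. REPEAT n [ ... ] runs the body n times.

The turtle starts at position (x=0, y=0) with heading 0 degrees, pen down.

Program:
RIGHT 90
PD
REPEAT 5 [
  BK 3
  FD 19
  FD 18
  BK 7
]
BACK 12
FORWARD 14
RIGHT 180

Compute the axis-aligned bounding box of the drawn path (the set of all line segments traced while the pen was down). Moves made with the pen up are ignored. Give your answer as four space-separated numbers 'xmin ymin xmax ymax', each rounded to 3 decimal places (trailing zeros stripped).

Executing turtle program step by step:
Start: pos=(0,0), heading=0, pen down
RT 90: heading 0 -> 270
PD: pen down
REPEAT 5 [
  -- iteration 1/5 --
  BK 3: (0,0) -> (0,3) [heading=270, draw]
  FD 19: (0,3) -> (0,-16) [heading=270, draw]
  FD 18: (0,-16) -> (0,-34) [heading=270, draw]
  BK 7: (0,-34) -> (0,-27) [heading=270, draw]
  -- iteration 2/5 --
  BK 3: (0,-27) -> (0,-24) [heading=270, draw]
  FD 19: (0,-24) -> (0,-43) [heading=270, draw]
  FD 18: (0,-43) -> (0,-61) [heading=270, draw]
  BK 7: (0,-61) -> (0,-54) [heading=270, draw]
  -- iteration 3/5 --
  BK 3: (0,-54) -> (0,-51) [heading=270, draw]
  FD 19: (0,-51) -> (0,-70) [heading=270, draw]
  FD 18: (0,-70) -> (0,-88) [heading=270, draw]
  BK 7: (0,-88) -> (0,-81) [heading=270, draw]
  -- iteration 4/5 --
  BK 3: (0,-81) -> (0,-78) [heading=270, draw]
  FD 19: (0,-78) -> (0,-97) [heading=270, draw]
  FD 18: (0,-97) -> (0,-115) [heading=270, draw]
  BK 7: (0,-115) -> (0,-108) [heading=270, draw]
  -- iteration 5/5 --
  BK 3: (0,-108) -> (0,-105) [heading=270, draw]
  FD 19: (0,-105) -> (0,-124) [heading=270, draw]
  FD 18: (0,-124) -> (0,-142) [heading=270, draw]
  BK 7: (0,-142) -> (0,-135) [heading=270, draw]
]
BK 12: (0,-135) -> (0,-123) [heading=270, draw]
FD 14: (0,-123) -> (0,-137) [heading=270, draw]
RT 180: heading 270 -> 90
Final: pos=(0,-137), heading=90, 22 segment(s) drawn

Segment endpoints: x in {0, 0, 0, 0, 0, 0, 0, 0, 0, 0, 0, 0, 0, 0, 0, 0, 0, 0, 0, 0, 0, 0, 0}, y in {-142, -137, -135, -124, -123, -115, -108, -105, -97, -88, -81, -78, -70, -61, -54, -51, -43, -34, -27, -24, -16, 0, 3}
xmin=0, ymin=-142, xmax=0, ymax=3

Answer: 0 -142 0 3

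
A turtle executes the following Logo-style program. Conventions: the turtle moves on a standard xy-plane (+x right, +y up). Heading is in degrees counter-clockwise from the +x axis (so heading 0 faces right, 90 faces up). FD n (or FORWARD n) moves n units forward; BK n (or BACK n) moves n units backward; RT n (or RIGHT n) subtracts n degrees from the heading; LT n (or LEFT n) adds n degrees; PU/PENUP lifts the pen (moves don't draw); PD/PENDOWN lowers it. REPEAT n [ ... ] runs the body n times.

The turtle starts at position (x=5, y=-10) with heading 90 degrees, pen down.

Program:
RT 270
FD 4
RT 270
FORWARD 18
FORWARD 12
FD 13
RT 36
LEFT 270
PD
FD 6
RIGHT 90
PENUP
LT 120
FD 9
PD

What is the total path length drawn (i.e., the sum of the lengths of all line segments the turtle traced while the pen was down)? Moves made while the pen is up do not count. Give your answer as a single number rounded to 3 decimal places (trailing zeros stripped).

Answer: 53

Derivation:
Executing turtle program step by step:
Start: pos=(5,-10), heading=90, pen down
RT 270: heading 90 -> 180
FD 4: (5,-10) -> (1,-10) [heading=180, draw]
RT 270: heading 180 -> 270
FD 18: (1,-10) -> (1,-28) [heading=270, draw]
FD 12: (1,-28) -> (1,-40) [heading=270, draw]
FD 13: (1,-40) -> (1,-53) [heading=270, draw]
RT 36: heading 270 -> 234
LT 270: heading 234 -> 144
PD: pen down
FD 6: (1,-53) -> (-3.854,-49.473) [heading=144, draw]
RT 90: heading 144 -> 54
PU: pen up
LT 120: heading 54 -> 174
FD 9: (-3.854,-49.473) -> (-12.805,-48.533) [heading=174, move]
PD: pen down
Final: pos=(-12.805,-48.533), heading=174, 5 segment(s) drawn

Segment lengths:
  seg 1: (5,-10) -> (1,-10), length = 4
  seg 2: (1,-10) -> (1,-28), length = 18
  seg 3: (1,-28) -> (1,-40), length = 12
  seg 4: (1,-40) -> (1,-53), length = 13
  seg 5: (1,-53) -> (-3.854,-49.473), length = 6
Total = 53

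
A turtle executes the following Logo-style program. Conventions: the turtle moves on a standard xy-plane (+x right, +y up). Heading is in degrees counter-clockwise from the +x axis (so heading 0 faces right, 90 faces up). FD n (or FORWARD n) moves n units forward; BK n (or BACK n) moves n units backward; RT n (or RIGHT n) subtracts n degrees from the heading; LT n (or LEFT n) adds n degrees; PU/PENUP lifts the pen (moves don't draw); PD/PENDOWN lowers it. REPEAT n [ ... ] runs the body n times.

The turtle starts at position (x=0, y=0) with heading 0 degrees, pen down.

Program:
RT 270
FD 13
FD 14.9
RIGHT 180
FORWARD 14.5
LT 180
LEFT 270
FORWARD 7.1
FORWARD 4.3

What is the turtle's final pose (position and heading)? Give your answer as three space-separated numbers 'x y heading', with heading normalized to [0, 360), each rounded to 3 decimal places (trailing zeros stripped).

Executing turtle program step by step:
Start: pos=(0,0), heading=0, pen down
RT 270: heading 0 -> 90
FD 13: (0,0) -> (0,13) [heading=90, draw]
FD 14.9: (0,13) -> (0,27.9) [heading=90, draw]
RT 180: heading 90 -> 270
FD 14.5: (0,27.9) -> (0,13.4) [heading=270, draw]
LT 180: heading 270 -> 90
LT 270: heading 90 -> 0
FD 7.1: (0,13.4) -> (7.1,13.4) [heading=0, draw]
FD 4.3: (7.1,13.4) -> (11.4,13.4) [heading=0, draw]
Final: pos=(11.4,13.4), heading=0, 5 segment(s) drawn

Answer: 11.4 13.4 0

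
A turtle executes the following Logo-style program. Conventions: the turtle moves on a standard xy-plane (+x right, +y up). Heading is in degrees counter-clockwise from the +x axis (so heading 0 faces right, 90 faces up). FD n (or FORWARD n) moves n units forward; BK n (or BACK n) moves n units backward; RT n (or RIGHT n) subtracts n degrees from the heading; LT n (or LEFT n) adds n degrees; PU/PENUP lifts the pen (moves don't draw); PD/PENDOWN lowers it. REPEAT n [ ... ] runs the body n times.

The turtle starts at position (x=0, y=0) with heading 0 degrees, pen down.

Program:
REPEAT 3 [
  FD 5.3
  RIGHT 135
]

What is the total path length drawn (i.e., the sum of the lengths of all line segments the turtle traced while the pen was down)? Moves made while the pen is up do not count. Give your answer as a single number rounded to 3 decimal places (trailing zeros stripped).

Answer: 15.9

Derivation:
Executing turtle program step by step:
Start: pos=(0,0), heading=0, pen down
REPEAT 3 [
  -- iteration 1/3 --
  FD 5.3: (0,0) -> (5.3,0) [heading=0, draw]
  RT 135: heading 0 -> 225
  -- iteration 2/3 --
  FD 5.3: (5.3,0) -> (1.552,-3.748) [heading=225, draw]
  RT 135: heading 225 -> 90
  -- iteration 3/3 --
  FD 5.3: (1.552,-3.748) -> (1.552,1.552) [heading=90, draw]
  RT 135: heading 90 -> 315
]
Final: pos=(1.552,1.552), heading=315, 3 segment(s) drawn

Segment lengths:
  seg 1: (0,0) -> (5.3,0), length = 5.3
  seg 2: (5.3,0) -> (1.552,-3.748), length = 5.3
  seg 3: (1.552,-3.748) -> (1.552,1.552), length = 5.3
Total = 15.9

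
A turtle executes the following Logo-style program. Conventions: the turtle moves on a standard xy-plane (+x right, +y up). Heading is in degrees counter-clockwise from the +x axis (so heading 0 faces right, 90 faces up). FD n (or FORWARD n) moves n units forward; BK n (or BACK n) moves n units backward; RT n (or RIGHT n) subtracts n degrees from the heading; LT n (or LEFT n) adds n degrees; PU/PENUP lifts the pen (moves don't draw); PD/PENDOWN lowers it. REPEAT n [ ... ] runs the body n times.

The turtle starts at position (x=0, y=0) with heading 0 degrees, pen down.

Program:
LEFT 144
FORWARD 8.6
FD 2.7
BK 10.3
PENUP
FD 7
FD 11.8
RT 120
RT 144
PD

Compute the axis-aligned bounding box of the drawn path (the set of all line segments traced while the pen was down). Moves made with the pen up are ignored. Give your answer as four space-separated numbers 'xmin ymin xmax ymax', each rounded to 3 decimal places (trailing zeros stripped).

Answer: -9.142 0 0 6.642

Derivation:
Executing turtle program step by step:
Start: pos=(0,0), heading=0, pen down
LT 144: heading 0 -> 144
FD 8.6: (0,0) -> (-6.958,5.055) [heading=144, draw]
FD 2.7: (-6.958,5.055) -> (-9.142,6.642) [heading=144, draw]
BK 10.3: (-9.142,6.642) -> (-0.809,0.588) [heading=144, draw]
PU: pen up
FD 7: (-0.809,0.588) -> (-6.472,4.702) [heading=144, move]
FD 11.8: (-6.472,4.702) -> (-16.019,11.638) [heading=144, move]
RT 120: heading 144 -> 24
RT 144: heading 24 -> 240
PD: pen down
Final: pos=(-16.019,11.638), heading=240, 3 segment(s) drawn

Segment endpoints: x in {-9.142, -6.958, -0.809, 0}, y in {0, 0.588, 5.055, 6.642}
xmin=-9.142, ymin=0, xmax=0, ymax=6.642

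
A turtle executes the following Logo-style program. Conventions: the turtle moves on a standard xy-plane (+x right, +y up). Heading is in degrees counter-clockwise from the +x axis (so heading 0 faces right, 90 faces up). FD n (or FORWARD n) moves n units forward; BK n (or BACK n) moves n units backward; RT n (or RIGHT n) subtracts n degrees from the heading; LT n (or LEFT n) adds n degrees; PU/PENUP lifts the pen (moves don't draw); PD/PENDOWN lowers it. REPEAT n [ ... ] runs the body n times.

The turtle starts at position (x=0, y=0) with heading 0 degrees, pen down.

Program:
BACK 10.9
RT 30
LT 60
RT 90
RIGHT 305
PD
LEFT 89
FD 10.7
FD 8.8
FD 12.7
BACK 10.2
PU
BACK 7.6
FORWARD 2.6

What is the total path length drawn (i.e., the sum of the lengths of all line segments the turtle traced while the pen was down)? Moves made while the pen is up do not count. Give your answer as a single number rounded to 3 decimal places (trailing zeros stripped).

Answer: 53.3

Derivation:
Executing turtle program step by step:
Start: pos=(0,0), heading=0, pen down
BK 10.9: (0,0) -> (-10.9,0) [heading=0, draw]
RT 30: heading 0 -> 330
LT 60: heading 330 -> 30
RT 90: heading 30 -> 300
RT 305: heading 300 -> 355
PD: pen down
LT 89: heading 355 -> 84
FD 10.7: (-10.9,0) -> (-9.782,10.641) [heading=84, draw]
FD 8.8: (-9.782,10.641) -> (-8.862,19.393) [heading=84, draw]
FD 12.7: (-8.862,19.393) -> (-7.534,32.024) [heading=84, draw]
BK 10.2: (-7.534,32.024) -> (-8.6,21.879) [heading=84, draw]
PU: pen up
BK 7.6: (-8.6,21.879) -> (-9.395,14.321) [heading=84, move]
FD 2.6: (-9.395,14.321) -> (-9.123,16.907) [heading=84, move]
Final: pos=(-9.123,16.907), heading=84, 5 segment(s) drawn

Segment lengths:
  seg 1: (0,0) -> (-10.9,0), length = 10.9
  seg 2: (-10.9,0) -> (-9.782,10.641), length = 10.7
  seg 3: (-9.782,10.641) -> (-8.862,19.393), length = 8.8
  seg 4: (-8.862,19.393) -> (-7.534,32.024), length = 12.7
  seg 5: (-7.534,32.024) -> (-8.6,21.879), length = 10.2
Total = 53.3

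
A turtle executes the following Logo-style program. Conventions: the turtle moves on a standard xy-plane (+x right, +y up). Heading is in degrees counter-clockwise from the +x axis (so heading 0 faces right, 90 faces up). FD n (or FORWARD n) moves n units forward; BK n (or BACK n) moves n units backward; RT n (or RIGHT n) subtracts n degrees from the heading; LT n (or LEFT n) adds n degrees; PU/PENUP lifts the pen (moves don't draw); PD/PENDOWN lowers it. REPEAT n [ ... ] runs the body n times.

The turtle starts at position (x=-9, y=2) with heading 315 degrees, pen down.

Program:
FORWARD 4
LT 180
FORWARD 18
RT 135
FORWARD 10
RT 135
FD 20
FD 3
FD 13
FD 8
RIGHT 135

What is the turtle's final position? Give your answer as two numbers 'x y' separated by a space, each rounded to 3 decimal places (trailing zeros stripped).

Answer: -40.012 -19.213

Derivation:
Executing turtle program step by step:
Start: pos=(-9,2), heading=315, pen down
FD 4: (-9,2) -> (-6.172,-0.828) [heading=315, draw]
LT 180: heading 315 -> 135
FD 18: (-6.172,-0.828) -> (-18.899,11.899) [heading=135, draw]
RT 135: heading 135 -> 0
FD 10: (-18.899,11.899) -> (-8.899,11.899) [heading=0, draw]
RT 135: heading 0 -> 225
FD 20: (-8.899,11.899) -> (-23.042,-2.243) [heading=225, draw]
FD 3: (-23.042,-2.243) -> (-25.163,-4.364) [heading=225, draw]
FD 13: (-25.163,-4.364) -> (-34.355,-13.556) [heading=225, draw]
FD 8: (-34.355,-13.556) -> (-40.012,-19.213) [heading=225, draw]
RT 135: heading 225 -> 90
Final: pos=(-40.012,-19.213), heading=90, 7 segment(s) drawn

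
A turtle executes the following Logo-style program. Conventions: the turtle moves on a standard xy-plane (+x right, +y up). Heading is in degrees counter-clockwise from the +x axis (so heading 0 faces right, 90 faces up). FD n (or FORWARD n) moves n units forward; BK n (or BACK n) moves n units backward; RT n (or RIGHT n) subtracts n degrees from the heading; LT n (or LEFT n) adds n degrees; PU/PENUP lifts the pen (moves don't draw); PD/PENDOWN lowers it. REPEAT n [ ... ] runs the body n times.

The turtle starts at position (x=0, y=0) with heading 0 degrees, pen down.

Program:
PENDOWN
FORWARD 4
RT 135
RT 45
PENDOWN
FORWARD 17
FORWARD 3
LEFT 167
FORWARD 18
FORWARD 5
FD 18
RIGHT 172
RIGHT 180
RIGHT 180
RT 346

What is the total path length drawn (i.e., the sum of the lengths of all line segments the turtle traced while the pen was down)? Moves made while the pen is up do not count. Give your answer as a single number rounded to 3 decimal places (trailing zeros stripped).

Answer: 65

Derivation:
Executing turtle program step by step:
Start: pos=(0,0), heading=0, pen down
PD: pen down
FD 4: (0,0) -> (4,0) [heading=0, draw]
RT 135: heading 0 -> 225
RT 45: heading 225 -> 180
PD: pen down
FD 17: (4,0) -> (-13,0) [heading=180, draw]
FD 3: (-13,0) -> (-16,0) [heading=180, draw]
LT 167: heading 180 -> 347
FD 18: (-16,0) -> (1.539,-4.049) [heading=347, draw]
FD 5: (1.539,-4.049) -> (6.411,-5.174) [heading=347, draw]
FD 18: (6.411,-5.174) -> (23.949,-9.223) [heading=347, draw]
RT 172: heading 347 -> 175
RT 180: heading 175 -> 355
RT 180: heading 355 -> 175
RT 346: heading 175 -> 189
Final: pos=(23.949,-9.223), heading=189, 6 segment(s) drawn

Segment lengths:
  seg 1: (0,0) -> (4,0), length = 4
  seg 2: (4,0) -> (-13,0), length = 17
  seg 3: (-13,0) -> (-16,0), length = 3
  seg 4: (-16,0) -> (1.539,-4.049), length = 18
  seg 5: (1.539,-4.049) -> (6.411,-5.174), length = 5
  seg 6: (6.411,-5.174) -> (23.949,-9.223), length = 18
Total = 65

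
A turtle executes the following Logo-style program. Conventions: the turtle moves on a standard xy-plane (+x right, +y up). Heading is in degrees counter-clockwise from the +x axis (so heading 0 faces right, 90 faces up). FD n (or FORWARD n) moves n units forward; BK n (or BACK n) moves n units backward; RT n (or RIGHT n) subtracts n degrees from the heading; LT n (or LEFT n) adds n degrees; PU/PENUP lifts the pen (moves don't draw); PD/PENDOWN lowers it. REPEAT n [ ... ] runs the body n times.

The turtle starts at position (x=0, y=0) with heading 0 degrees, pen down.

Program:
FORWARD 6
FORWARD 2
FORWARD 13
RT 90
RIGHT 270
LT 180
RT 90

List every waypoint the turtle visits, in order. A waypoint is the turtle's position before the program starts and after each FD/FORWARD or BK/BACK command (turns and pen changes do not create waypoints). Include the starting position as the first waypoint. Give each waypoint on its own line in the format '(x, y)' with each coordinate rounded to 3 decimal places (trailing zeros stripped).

Answer: (0, 0)
(6, 0)
(8, 0)
(21, 0)

Derivation:
Executing turtle program step by step:
Start: pos=(0,0), heading=0, pen down
FD 6: (0,0) -> (6,0) [heading=0, draw]
FD 2: (6,0) -> (8,0) [heading=0, draw]
FD 13: (8,0) -> (21,0) [heading=0, draw]
RT 90: heading 0 -> 270
RT 270: heading 270 -> 0
LT 180: heading 0 -> 180
RT 90: heading 180 -> 90
Final: pos=(21,0), heading=90, 3 segment(s) drawn
Waypoints (4 total):
(0, 0)
(6, 0)
(8, 0)
(21, 0)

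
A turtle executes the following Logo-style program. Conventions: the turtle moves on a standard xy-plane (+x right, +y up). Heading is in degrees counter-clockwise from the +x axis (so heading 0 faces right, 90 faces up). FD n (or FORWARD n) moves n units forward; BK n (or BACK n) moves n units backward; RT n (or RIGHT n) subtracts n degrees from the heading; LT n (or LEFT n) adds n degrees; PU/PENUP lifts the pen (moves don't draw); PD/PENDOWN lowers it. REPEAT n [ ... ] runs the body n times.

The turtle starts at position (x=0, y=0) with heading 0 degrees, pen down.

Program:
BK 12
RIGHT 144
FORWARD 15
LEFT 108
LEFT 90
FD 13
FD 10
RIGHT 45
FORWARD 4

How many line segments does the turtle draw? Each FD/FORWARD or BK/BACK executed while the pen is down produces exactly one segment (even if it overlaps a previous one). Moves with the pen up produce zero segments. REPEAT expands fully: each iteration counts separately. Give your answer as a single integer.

Answer: 5

Derivation:
Executing turtle program step by step:
Start: pos=(0,0), heading=0, pen down
BK 12: (0,0) -> (-12,0) [heading=0, draw]
RT 144: heading 0 -> 216
FD 15: (-12,0) -> (-24.135,-8.817) [heading=216, draw]
LT 108: heading 216 -> 324
LT 90: heading 324 -> 54
FD 13: (-24.135,-8.817) -> (-16.494,1.7) [heading=54, draw]
FD 10: (-16.494,1.7) -> (-10.616,9.791) [heading=54, draw]
RT 45: heading 54 -> 9
FD 4: (-10.616,9.791) -> (-6.665,10.416) [heading=9, draw]
Final: pos=(-6.665,10.416), heading=9, 5 segment(s) drawn
Segments drawn: 5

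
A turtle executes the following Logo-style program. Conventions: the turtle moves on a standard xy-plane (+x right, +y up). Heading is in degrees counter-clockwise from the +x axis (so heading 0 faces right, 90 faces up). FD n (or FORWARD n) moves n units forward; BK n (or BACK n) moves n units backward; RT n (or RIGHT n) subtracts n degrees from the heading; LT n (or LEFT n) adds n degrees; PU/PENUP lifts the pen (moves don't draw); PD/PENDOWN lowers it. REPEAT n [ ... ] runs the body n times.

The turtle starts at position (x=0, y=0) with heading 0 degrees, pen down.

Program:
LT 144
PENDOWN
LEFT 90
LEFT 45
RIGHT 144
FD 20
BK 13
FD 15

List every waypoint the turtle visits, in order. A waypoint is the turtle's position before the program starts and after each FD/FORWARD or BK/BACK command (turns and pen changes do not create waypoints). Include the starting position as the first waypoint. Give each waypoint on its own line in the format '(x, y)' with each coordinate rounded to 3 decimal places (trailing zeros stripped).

Executing turtle program step by step:
Start: pos=(0,0), heading=0, pen down
LT 144: heading 0 -> 144
PD: pen down
LT 90: heading 144 -> 234
LT 45: heading 234 -> 279
RT 144: heading 279 -> 135
FD 20: (0,0) -> (-14.142,14.142) [heading=135, draw]
BK 13: (-14.142,14.142) -> (-4.95,4.95) [heading=135, draw]
FD 15: (-4.95,4.95) -> (-15.556,15.556) [heading=135, draw]
Final: pos=(-15.556,15.556), heading=135, 3 segment(s) drawn
Waypoints (4 total):
(0, 0)
(-14.142, 14.142)
(-4.95, 4.95)
(-15.556, 15.556)

Answer: (0, 0)
(-14.142, 14.142)
(-4.95, 4.95)
(-15.556, 15.556)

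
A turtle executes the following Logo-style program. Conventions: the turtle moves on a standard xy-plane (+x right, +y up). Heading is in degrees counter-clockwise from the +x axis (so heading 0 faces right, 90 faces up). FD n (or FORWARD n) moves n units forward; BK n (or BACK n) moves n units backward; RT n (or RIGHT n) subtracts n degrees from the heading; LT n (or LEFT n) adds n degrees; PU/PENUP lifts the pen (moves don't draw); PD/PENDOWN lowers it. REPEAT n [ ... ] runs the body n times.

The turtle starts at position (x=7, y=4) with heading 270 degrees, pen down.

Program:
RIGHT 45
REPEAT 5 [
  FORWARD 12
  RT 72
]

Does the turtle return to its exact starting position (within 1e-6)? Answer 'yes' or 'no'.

Executing turtle program step by step:
Start: pos=(7,4), heading=270, pen down
RT 45: heading 270 -> 225
REPEAT 5 [
  -- iteration 1/5 --
  FD 12: (7,4) -> (-1.485,-4.485) [heading=225, draw]
  RT 72: heading 225 -> 153
  -- iteration 2/5 --
  FD 12: (-1.485,-4.485) -> (-12.177,0.963) [heading=153, draw]
  RT 72: heading 153 -> 81
  -- iteration 3/5 --
  FD 12: (-12.177,0.963) -> (-10.3,12.815) [heading=81, draw]
  RT 72: heading 81 -> 9
  -- iteration 4/5 --
  FD 12: (-10.3,12.815) -> (1.552,14.692) [heading=9, draw]
  RT 72: heading 9 -> 297
  -- iteration 5/5 --
  FD 12: (1.552,14.692) -> (7,4) [heading=297, draw]
  RT 72: heading 297 -> 225
]
Final: pos=(7,4), heading=225, 5 segment(s) drawn

Start position: (7, 4)
Final position: (7, 4)
Distance = 0; < 1e-6 -> CLOSED

Answer: yes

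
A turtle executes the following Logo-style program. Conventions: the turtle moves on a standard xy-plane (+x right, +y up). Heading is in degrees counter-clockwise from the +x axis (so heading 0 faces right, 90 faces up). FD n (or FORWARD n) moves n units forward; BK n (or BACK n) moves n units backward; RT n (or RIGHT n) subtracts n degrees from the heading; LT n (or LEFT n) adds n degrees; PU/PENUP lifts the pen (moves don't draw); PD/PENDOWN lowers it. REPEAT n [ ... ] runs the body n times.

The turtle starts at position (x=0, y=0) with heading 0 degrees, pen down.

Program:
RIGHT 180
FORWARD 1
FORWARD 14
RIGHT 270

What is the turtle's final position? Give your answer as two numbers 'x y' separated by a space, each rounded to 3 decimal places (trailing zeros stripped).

Answer: -15 0

Derivation:
Executing turtle program step by step:
Start: pos=(0,0), heading=0, pen down
RT 180: heading 0 -> 180
FD 1: (0,0) -> (-1,0) [heading=180, draw]
FD 14: (-1,0) -> (-15,0) [heading=180, draw]
RT 270: heading 180 -> 270
Final: pos=(-15,0), heading=270, 2 segment(s) drawn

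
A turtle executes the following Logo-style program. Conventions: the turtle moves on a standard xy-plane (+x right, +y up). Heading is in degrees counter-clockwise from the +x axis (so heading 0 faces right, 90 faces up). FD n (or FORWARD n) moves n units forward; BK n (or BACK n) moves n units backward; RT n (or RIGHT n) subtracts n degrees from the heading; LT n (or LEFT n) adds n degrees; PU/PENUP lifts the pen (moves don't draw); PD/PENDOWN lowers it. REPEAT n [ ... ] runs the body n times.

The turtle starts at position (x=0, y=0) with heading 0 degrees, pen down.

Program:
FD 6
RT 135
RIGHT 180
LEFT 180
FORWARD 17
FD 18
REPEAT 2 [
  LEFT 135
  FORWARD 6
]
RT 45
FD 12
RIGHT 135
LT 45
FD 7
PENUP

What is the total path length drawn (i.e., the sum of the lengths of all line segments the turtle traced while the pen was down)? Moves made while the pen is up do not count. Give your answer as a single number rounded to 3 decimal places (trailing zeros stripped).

Executing turtle program step by step:
Start: pos=(0,0), heading=0, pen down
FD 6: (0,0) -> (6,0) [heading=0, draw]
RT 135: heading 0 -> 225
RT 180: heading 225 -> 45
LT 180: heading 45 -> 225
FD 17: (6,0) -> (-6.021,-12.021) [heading=225, draw]
FD 18: (-6.021,-12.021) -> (-18.749,-24.749) [heading=225, draw]
REPEAT 2 [
  -- iteration 1/2 --
  LT 135: heading 225 -> 0
  FD 6: (-18.749,-24.749) -> (-12.749,-24.749) [heading=0, draw]
  -- iteration 2/2 --
  LT 135: heading 0 -> 135
  FD 6: (-12.749,-24.749) -> (-16.991,-20.506) [heading=135, draw]
]
RT 45: heading 135 -> 90
FD 12: (-16.991,-20.506) -> (-16.991,-8.506) [heading=90, draw]
RT 135: heading 90 -> 315
LT 45: heading 315 -> 0
FD 7: (-16.991,-8.506) -> (-9.991,-8.506) [heading=0, draw]
PU: pen up
Final: pos=(-9.991,-8.506), heading=0, 7 segment(s) drawn

Segment lengths:
  seg 1: (0,0) -> (6,0), length = 6
  seg 2: (6,0) -> (-6.021,-12.021), length = 17
  seg 3: (-6.021,-12.021) -> (-18.749,-24.749), length = 18
  seg 4: (-18.749,-24.749) -> (-12.749,-24.749), length = 6
  seg 5: (-12.749,-24.749) -> (-16.991,-20.506), length = 6
  seg 6: (-16.991,-20.506) -> (-16.991,-8.506), length = 12
  seg 7: (-16.991,-8.506) -> (-9.991,-8.506), length = 7
Total = 72

Answer: 72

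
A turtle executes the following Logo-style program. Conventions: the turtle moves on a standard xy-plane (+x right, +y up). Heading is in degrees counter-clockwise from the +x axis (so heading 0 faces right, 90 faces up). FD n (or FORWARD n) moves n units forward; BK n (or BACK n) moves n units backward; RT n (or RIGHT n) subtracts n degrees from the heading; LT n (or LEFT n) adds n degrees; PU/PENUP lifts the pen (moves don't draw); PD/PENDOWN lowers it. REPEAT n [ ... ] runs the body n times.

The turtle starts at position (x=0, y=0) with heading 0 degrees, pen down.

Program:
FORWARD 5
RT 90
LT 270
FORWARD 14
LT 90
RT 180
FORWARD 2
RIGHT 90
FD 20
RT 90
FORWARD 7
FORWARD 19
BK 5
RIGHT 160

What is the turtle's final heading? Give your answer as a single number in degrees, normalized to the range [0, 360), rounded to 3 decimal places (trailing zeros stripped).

Executing turtle program step by step:
Start: pos=(0,0), heading=0, pen down
FD 5: (0,0) -> (5,0) [heading=0, draw]
RT 90: heading 0 -> 270
LT 270: heading 270 -> 180
FD 14: (5,0) -> (-9,0) [heading=180, draw]
LT 90: heading 180 -> 270
RT 180: heading 270 -> 90
FD 2: (-9,0) -> (-9,2) [heading=90, draw]
RT 90: heading 90 -> 0
FD 20: (-9,2) -> (11,2) [heading=0, draw]
RT 90: heading 0 -> 270
FD 7: (11,2) -> (11,-5) [heading=270, draw]
FD 19: (11,-5) -> (11,-24) [heading=270, draw]
BK 5: (11,-24) -> (11,-19) [heading=270, draw]
RT 160: heading 270 -> 110
Final: pos=(11,-19), heading=110, 7 segment(s) drawn

Answer: 110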